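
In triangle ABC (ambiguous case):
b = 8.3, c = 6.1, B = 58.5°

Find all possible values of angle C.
b/sin(B) = c/sin(C)  ⇒  sin(C) = c·sin(B)/b = 6.1·sin(58.5°)/8.3
sin(58.5°) ≈ 0.85264
sin(C) ≈ 6.1·0.85264/8.3 ≈ 5.20111/8.3 ≈ 0.626639
Candidate 1: C₁ = arcsin(0.626639) ≈ 38.8026°  →  A = 180° − 58.5° − 38.8026° ≈ 82.6974° > 0, valid
Candidate 2: C₂ = 180° − C₁ ≈ 141.197°  →  A = 180° − 58.5° − 141.197° ≈ -19.6974° ≤ 0, not a valid triangle

C = 38.8° (one solution)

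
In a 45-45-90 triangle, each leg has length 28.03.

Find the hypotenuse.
In a 45-45-90 triangle the sides are in ratio 1 : 1 : √2, so hypotenuse = leg·√2.
Hypotenuse = 28.03·√2 ≈ 28.03·1.41421 ≈ 39.6404

Hypotenuse = 28.03√2 = 39.64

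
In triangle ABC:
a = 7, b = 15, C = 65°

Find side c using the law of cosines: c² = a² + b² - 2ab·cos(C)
c² = 7² + 15² − 2·7·15·cos(65°)
cos(65°) ≈ 0.422618
c² ≈ 49 + 225 − 210·(0.422618) ≈ 274 − 88.7498 ≈ 185.25
c ≈ √185.25 ≈ 13.6107

c = 13.61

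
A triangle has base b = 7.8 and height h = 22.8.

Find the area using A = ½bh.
A = ½·b·h = ½·7.8·22.8 = ½·177.84 = 88.92

Area = 88.92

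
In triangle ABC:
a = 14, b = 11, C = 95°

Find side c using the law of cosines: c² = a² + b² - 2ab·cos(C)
c² = 14² + 11² − 2·14·11·cos(95°)
cos(95°) ≈ -0.0871557
c² ≈ 196 + 121 − 308·(-0.0871557) ≈ 317 + 26.844 ≈ 343.844
c ≈ √343.844 ≈ 18.543

c = 18.54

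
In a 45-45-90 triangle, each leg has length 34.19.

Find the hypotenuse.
In a 45-45-90 triangle the sides are in ratio 1 : 1 : √2, so hypotenuse = leg·√2.
Hypotenuse = 34.19·√2 ≈ 34.19·1.41421 ≈ 48.352

Hypotenuse = 34.19√2 = 48.35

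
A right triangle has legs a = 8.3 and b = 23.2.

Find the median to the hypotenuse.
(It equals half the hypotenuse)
Hypotenuse c = √(a² + b²) = √(68.89 + 538.24) = √607.13 ≈ 24.64
Median to hypotenuse = c/2 ≈ 24.64/2 ≈ 12.32

Median = 12.32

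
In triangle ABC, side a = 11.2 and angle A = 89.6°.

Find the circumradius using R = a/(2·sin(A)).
R = a/(2·sin(A)) = 11.2/(2·sin(89.6°))
sin(89.6°) ≈ 0.999976
R ≈ 11.2/(2·0.999976) = 11.2/1.99995 ≈ 5.60014

R = 5.6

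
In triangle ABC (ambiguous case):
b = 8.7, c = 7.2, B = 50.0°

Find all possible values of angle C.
b/sin(B) = c/sin(C)  ⇒  sin(C) = c·sin(B)/b = 7.2·sin(50.0°)/8.7
sin(50.0°) ≈ 0.766044
sin(C) ≈ 7.2·0.766044/8.7 ≈ 5.51552/8.7 ≈ 0.633968
Candidate 1: C₁ = arcsin(0.633968) ≈ 39.3435°  →  A = 180° − 50.0° − 39.3435° ≈ 90.6565° > 0, valid
Candidate 2: C₂ = 180° − C₁ ≈ 140.657°  →  A = 180° − 50.0° − 140.657° ≈ -10.6565° ≤ 0, not a valid triangle

C = 39.34° (one solution)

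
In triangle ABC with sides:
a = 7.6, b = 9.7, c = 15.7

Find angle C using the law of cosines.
c² = a² + b² − 2ab·cos(C)  ⇒  cos(C) = (a² + b² − c²)/(2ab)
cos(C) = (7.6² + 9.7² − 15.7²)/(2·7.6·9.7) = (57.76 + 94.09 − 246.49)/147.44 = -94.64/147.44 ≈ -0.641888
C = arccos(-0.641888) ≈ 129.933°

C = 129.9°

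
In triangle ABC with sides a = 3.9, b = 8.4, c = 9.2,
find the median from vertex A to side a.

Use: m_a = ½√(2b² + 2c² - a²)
m_a = ½√(2·8.4² + 2·9.2² − 3.9²) = ½√(2·70.56 + 2·84.64 − 15.21) = ½√(141.12 + 169.28 − 15.21) = ½√295.19
√295.19 ≈ 17.1811, so m_a ≈ 8.59055

m_a = 8.591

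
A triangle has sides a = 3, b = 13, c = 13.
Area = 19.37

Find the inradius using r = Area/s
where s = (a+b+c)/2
s = (3 + 13 + 13)/2 = 29/2 = 14.5
r = Area/s = 19.37/14.5 ≈ 1.33586

r = 1.336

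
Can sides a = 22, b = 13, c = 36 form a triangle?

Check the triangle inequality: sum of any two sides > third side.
a + b vs c: 22 + 13 = 35 ≤ 36  ✗
a + c vs b: 22 + 36 = 58 > 13  ✓
b + c vs a: 13 + 36 = 49 > 22  ✓

No: 22 + 13 = 35 is not > 36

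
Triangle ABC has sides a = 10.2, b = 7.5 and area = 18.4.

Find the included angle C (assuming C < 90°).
Area = ½·a·b·sin(C)  ⇒  sin(C) = 2·Area/(a·b) = 2·18.4/(10.2·7.5) = 36.8/76.5 ≈ 0.481046
C = arcsin(0.481046) ≈ 28.7537° (taking the acute solution since C < 90°)

C = 28.75°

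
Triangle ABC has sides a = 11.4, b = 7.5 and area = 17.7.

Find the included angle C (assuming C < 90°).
Area = ½·a·b·sin(C)  ⇒  sin(C) = 2·Area/(a·b) = 2·17.7/(11.4·7.5) = 35.4/85.5 ≈ 0.414035
C = arcsin(0.414035) ≈ 24.4586° (taking the acute solution since C < 90°)

C = 24.46°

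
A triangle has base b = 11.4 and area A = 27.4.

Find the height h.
A = ½·b·h  ⇒  h = 2A/b = 2·27.4/11.4 = 54.8/11.4 ≈ 4.80702

h = 4.807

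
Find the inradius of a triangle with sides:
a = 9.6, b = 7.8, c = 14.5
r = Area/s where s is the semi-perimeter.
s = (9.6 + 7.8 + 14.5)/2 = 31.9/2 = 15.95
Area = √(s(s−a)(s−b)(s−c)) = √(15.95·6.35·8.15·1.45) ≈ √1196.91 ≈ 34.5963
r ≈ 34.5963/15.95 ≈ 2.16905

r = 2.169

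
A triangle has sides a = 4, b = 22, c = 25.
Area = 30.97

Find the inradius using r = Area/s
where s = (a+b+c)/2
s = (4 + 22 + 25)/2 = 51/2 = 25.5
r = Area/s = 30.97/25.5 ≈ 1.21451

r = 1.215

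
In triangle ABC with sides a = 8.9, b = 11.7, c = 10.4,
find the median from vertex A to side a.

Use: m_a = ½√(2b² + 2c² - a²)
m_a = ½√(2·11.7² + 2·10.4² − 8.9²) = ½√(2·136.89 + 2·108.16 − 79.21) = ½√(273.78 + 216.32 − 79.21) = ½√410.89
√410.89 ≈ 20.2704, so m_a ≈ 10.1352

m_a = 10.14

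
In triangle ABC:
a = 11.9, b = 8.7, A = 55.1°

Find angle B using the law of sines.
a/sin(A) = b/sin(B)  ⇒  sin(B) = b·sin(A)/a = 8.7·sin(55.1°)/11.9
sin(55.1°) ≈ 0.820152
sin(B) ≈ 8.7·0.820152/11.9 ≈ 7.13532/11.9 ≈ 0.599607
B = arcsin(0.599607) ≈ 36.8417°
(Since b ≤ a we need B ≤ A, so the obtuse alternative 180° − 36.8417° ≈ 143.158° is rejected.)

B = 36.84°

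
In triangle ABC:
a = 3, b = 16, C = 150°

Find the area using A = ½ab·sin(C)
A = ½·a·b·sin(C) = ½·3·16·sin(150°)
sin(150°) ≈ 0.5
A ≈ ½·48·0.5 = 24·0.5 ≈ 12

Area = 12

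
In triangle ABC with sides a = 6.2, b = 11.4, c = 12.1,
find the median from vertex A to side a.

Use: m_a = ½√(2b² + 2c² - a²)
m_a = ½√(2·11.4² + 2·12.1² − 6.2²) = ½√(2·129.96 + 2·146.41 − 38.44) = ½√(259.92 + 292.82 − 38.44) = ½√514.3
√514.3 ≈ 22.6782, so m_a ≈ 11.3391

m_a = 11.34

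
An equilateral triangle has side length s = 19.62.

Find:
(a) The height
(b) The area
(a) The height splits the triangle into two 30-60-90 halves: h = s·√3/2 = 19.62·1.73205/2 ≈ 33.9828/2 ≈ 16.9914
(b) Area = (√3/4)·s² = (√3/4)·19.62² = (√3/4)·384.9444 ≈ 0.433013·384.9444 ≈ 166.686

Height = 16.99, Area = 166.7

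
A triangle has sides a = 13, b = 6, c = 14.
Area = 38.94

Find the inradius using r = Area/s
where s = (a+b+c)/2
s = (13 + 6 + 14)/2 = 33/2 = 16.5
r = Area/s = 38.94/16.5 ≈ 2.36

r = 2.36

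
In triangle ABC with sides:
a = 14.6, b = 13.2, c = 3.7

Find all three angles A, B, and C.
Law of cosines for each angle (a² = 213.16, b² = 174.24, c² = 13.69):
cos(A) = (b² + c² − a²)/(2bc) = (174.24 + 13.69 − 213.16)/(2·13.2·3.7) = -25.23/97.68 ≈ -0.258292  ⇒  A ≈ 104.969°
cos(B) = (a² + c² − b²)/(2ac) = (213.16 + 13.69 − 174.24)/(2·14.6·3.7) = 52.61/108.04 ≈ 0.486949  ⇒  B ≈ 60.8597°
cos(C) = (a² + b² − c²)/(2ab) = (213.16 + 174.24 − 13.69)/(2·14.6·13.2) = 373.71/385.44 ≈ 0.969567  ⇒  C ≈ 14.1715°
Check: A + B + C ≈ 180°

A = 105°, B = 60.86°, C = 14.17°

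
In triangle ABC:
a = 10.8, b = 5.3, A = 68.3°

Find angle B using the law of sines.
a/sin(A) = b/sin(B)  ⇒  sin(B) = b·sin(A)/a = 5.3·sin(68.3°)/10.8
sin(68.3°) ≈ 0.929133
sin(B) ≈ 5.3·0.929133/10.8 ≈ 4.9244/10.8 ≈ 0.455963
B = arcsin(0.455963) ≈ 27.1269°
(Since b ≤ a we need B ≤ A, so the obtuse alternative 180° − 27.1269° ≈ 152.873° is rejected.)

B = 27.13°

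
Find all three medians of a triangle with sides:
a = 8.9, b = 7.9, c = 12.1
Median formula: m_a = ½√(2b² + 2c² − a²) (and cyclically). a² = 79.21, b² = 62.41, c² = 146.41.
m_a = ½√(2·62.41 + 2·146.41 − 79.21) = ½√338.43 ≈ ½·18.3965 ≈ 9.19823
m_b = ½√(2·79.21 + 2·146.41 − 62.41) = ½√388.83 ≈ ½·19.7188 ≈ 9.85939
m_c = ½√(2·79.21 + 2·62.41 − 146.41) = ½√136.83 ≈ ½·11.6974 ≈ 5.84872

m_a = 9.198, m_b = 9.859, m_c = 5.849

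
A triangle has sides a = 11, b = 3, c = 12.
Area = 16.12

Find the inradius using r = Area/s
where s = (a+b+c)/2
s = (11 + 3 + 12)/2 = 26/2 = 13
r = Area/s = 16.12/13 ≈ 1.24

r = 1.24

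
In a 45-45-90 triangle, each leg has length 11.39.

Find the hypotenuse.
In a 45-45-90 triangle the sides are in ratio 1 : 1 : √2, so hypotenuse = leg·√2.
Hypotenuse = 11.39·√2 ≈ 11.39·1.41421 ≈ 16.1079

Hypotenuse = 11.39√2 = 16.11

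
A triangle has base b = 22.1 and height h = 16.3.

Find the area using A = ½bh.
A = ½·b·h = ½·22.1·16.3 = ½·360.23 = 180.115

Area = 180.115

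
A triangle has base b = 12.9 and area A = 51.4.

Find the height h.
A = ½·b·h  ⇒  h = 2A/b = 2·51.4/12.9 = 102.8/12.9 ≈ 7.96899

h = 7.969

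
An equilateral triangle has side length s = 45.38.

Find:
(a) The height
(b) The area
(a) The height splits the triangle into two 30-60-90 halves: h = s·√3/2 = 45.38·1.73205/2 ≈ 78.6005/2 ≈ 39.3002
(b) Area = (√3/4)·s² = (√3/4)·45.38² = (√3/4)·2059.3444 ≈ 0.433013·2059.3444 ≈ 891.722

Height = 39.3, Area = 891.7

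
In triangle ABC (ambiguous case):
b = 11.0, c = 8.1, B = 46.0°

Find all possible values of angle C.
b/sin(B) = c/sin(C)  ⇒  sin(C) = c·sin(B)/b = 8.1·sin(46.0°)/11.0
sin(46.0°) ≈ 0.71934
sin(C) ≈ 8.1·0.71934/11.0 ≈ 5.82665/11.0 ≈ 0.529696
Candidate 1: C₁ = arcsin(0.529696) ≈ 31.9849°  →  A = 180° − 46.0° − 31.9849° ≈ 102.015° > 0, valid
Candidate 2: C₂ = 180° − C₁ ≈ 148.015°  →  A = 180° − 46.0° − 148.015° ≈ -14.0151° ≤ 0, not a valid triangle

C = 31.98° (one solution)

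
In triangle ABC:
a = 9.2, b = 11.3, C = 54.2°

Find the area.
Two sides and the included angle (SAS): A = ½·a·b·sin(C) = ½·9.2·11.3·sin(54.2°)
sin(54.2°) ≈ 0.811064
A ≈ ½·103.96·0.811064 = 51.98·0.811064 ≈ 42.1591

Area = 42.16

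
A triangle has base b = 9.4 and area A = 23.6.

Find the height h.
A = ½·b·h  ⇒  h = 2A/b = 2·23.6/9.4 = 47.2/9.4 ≈ 5.02128

h = 5.021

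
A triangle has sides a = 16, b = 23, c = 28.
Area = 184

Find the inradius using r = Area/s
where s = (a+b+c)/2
s = (16 + 23 + 28)/2 = 67/2 = 33.5
r = Area/s = 184/33.5 ≈ 5.49254

r = 5.493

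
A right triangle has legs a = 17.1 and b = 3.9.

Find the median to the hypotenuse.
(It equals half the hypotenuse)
Hypotenuse c = √(a² + b²) = √(292.41 + 15.21) = √307.62 ≈ 17.5391
Median to hypotenuse = c/2 ≈ 17.5391/2 ≈ 8.76955

Median = 8.77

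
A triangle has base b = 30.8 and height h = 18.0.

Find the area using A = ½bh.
A = ½·b·h = ½·30.8·18.0 = ½·554.4 = 277.2

Area = 277.2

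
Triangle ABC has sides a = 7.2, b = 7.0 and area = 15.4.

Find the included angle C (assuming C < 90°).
Area = ½·a·b·sin(C)  ⇒  sin(C) = 2·Area/(a·b) = 2·15.4/(7.2·7.0) = 30.8/50.4 ≈ 0.611111
C = arcsin(0.611111) ≈ 37.6699° (taking the acute solution since C < 90°)

C = 37.67°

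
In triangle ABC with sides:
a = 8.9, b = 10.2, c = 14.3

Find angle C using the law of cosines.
c² = a² + b² − 2ab·cos(C)  ⇒  cos(C) = (a² + b² − c²)/(2ab)
cos(C) = (8.9² + 10.2² − 14.3²)/(2·8.9·10.2) = (79.21 + 104.04 − 204.49)/181.56 = -21.24/181.56 ≈ -0.116986
C = arccos(-0.116986) ≈ 96.7182°

C = 96.72°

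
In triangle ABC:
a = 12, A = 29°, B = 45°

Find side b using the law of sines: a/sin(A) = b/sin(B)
a/sin(A) = b/sin(B)  ⇒  b = a·sin(B)/sin(A) = 12·sin(45°)/sin(29°)
sin(45°) ≈ 0.707107, sin(29°) ≈ 0.48481
b ≈ 12·0.707107/0.48481 ≈ 8.48528/0.48481 ≈ 17.5023

b = 17.5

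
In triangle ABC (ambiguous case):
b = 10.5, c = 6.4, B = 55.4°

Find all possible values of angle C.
b/sin(B) = c/sin(C)  ⇒  sin(C) = c·sin(B)/b = 6.4·sin(55.4°)/10.5
sin(55.4°) ≈ 0.823136
sin(C) ≈ 6.4·0.823136/10.5 ≈ 5.26807/10.5 ≈ 0.501721
Candidate 1: C₁ = arcsin(0.501721) ≈ 30.1139°  →  A = 180° − 55.4° − 30.1139° ≈ 94.4861° > 0, valid
Candidate 2: C₂ = 180° − C₁ ≈ 149.886°  →  A = 180° − 55.4° − 149.886° ≈ -25.2861° ≤ 0, not a valid triangle

C = 30.11° (one solution)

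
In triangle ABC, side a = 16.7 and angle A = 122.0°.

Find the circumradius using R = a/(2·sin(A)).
R = a/(2·sin(A)) = 16.7/(2·sin(122.0°))
sin(122.0°) ≈ 0.848048
R ≈ 16.7/(2·0.848048) = 16.7/1.6961 ≈ 9.84614

R = 9.846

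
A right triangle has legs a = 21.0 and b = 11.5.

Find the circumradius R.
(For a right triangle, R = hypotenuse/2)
Hypotenuse c = √(a² + b²) = √(441 + 132.25) = √573.25 ≈ 23.9426
R = c/2 ≈ 23.9426/2 ≈ 11.9713

R = 11.97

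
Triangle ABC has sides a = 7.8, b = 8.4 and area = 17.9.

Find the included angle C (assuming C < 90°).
Area = ½·a·b·sin(C)  ⇒  sin(C) = 2·Area/(a·b) = 2·17.9/(7.8·8.4) = 35.8/65.52 ≈ 0.546398
C = arcsin(0.546398) ≈ 33.1203° (taking the acute solution since C < 90°)

C = 33.12°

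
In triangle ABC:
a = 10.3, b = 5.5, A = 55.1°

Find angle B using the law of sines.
a/sin(A) = b/sin(B)  ⇒  sin(B) = b·sin(A)/a = 5.5·sin(55.1°)/10.3
sin(55.1°) ≈ 0.820152
sin(B) ≈ 5.5·0.820152/10.3 ≈ 4.51084/10.3 ≈ 0.437945
B = arcsin(0.437945) ≈ 25.9728°
(Since b ≤ a we need B ≤ A, so the obtuse alternative 180° − 25.9728° ≈ 154.027° is rejected.)

B = 25.97°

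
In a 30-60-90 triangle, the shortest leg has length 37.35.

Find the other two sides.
In a 30-60-90 triangle the sides are in ratio 1 : √3 : 2 (short leg : long leg : hypotenuse).
Long leg = 37.35·√3 ≈ 37.35·1.73205 ≈ 64.6921
Hypotenuse = 2·37.35 = 74.7

Long leg = 37.35√3 = 64.69, Hypotenuse = 74.7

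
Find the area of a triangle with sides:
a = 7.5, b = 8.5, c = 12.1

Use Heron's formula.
s = (7.5 + 8.5 + 12.1)/2 = 28.1/2 = 14.05
s − a = 6.55, s − b = 5.55, s − c = 1.95
s(s−a)(s−b)(s−c) = 14.05·6.55·5.55·1.95 ≈ 995.968
Area = √995.968 ≈ 31.559

Area = 31.56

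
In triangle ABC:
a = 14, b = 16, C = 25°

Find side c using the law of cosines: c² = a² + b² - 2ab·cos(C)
c² = 14² + 16² − 2·14·16·cos(25°)
cos(25°) ≈ 0.906308
c² ≈ 196 + 256 − 448·(0.906308) ≈ 452 − 406.026 ≈ 45.9741
c ≈ √45.9741 ≈ 6.78042

c = 6.78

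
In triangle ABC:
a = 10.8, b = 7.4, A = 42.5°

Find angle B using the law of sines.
a/sin(A) = b/sin(B)  ⇒  sin(B) = b·sin(A)/a = 7.4·sin(42.5°)/10.8
sin(42.5°) ≈ 0.67559
sin(B) ≈ 7.4·0.67559/10.8 ≈ 4.99937/10.8 ≈ 0.462904
B = arcsin(0.462904) ≈ 27.5747°
(Since b ≤ a we need B ≤ A, so the obtuse alternative 180° − 27.5747° ≈ 152.425° is rejected.)

B = 27.57°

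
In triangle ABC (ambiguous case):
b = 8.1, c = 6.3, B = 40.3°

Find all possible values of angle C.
b/sin(B) = c/sin(C)  ⇒  sin(C) = c·sin(B)/b = 6.3·sin(40.3°)/8.1
sin(40.3°) ≈ 0.64679
sin(C) ≈ 6.3·0.64679/8.1 ≈ 4.07478/8.1 ≈ 0.503059
Candidate 1: C₁ = arcsin(0.503059) ≈ 30.2026°  →  A = 180° − 40.3° − 30.2026° ≈ 109.497° > 0, valid
Candidate 2: C₂ = 180° − C₁ ≈ 149.797°  →  A = 180° − 40.3° − 149.797° ≈ -10.0974° ≤ 0, not a valid triangle

C = 30.2° (one solution)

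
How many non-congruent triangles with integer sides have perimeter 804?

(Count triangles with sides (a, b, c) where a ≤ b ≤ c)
Let a ≤ b ≤ c with a + b + c = 804. The only binding inequality is a + b > c, i.e. 804 − c > c, so c < 804/2; and c ≥ 804/3 since c is the largest side.
So 268 ≤ c ≤ 401. For each c, b runs from ⌈(804 − c)/2⌉ up to c (then a = 804 − b − c satisfies 1 ≤ a ≤ b automatically), giving c − ⌈(804 − c)/2⌉ + 1 choices.
Summing over c: 1 + 2 + 4 + 5 + … + 199 + 200  (134 terms, c = 268, …, 401) = 13467
Check (closed form: nearest integer to p²/48 for even p, (p+3)²/48 for odd p): 804²/48 = 646416/48 ≈ 13467.00 → 13467

13467 triangles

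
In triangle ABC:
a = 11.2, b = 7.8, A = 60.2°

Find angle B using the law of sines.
a/sin(A) = b/sin(B)  ⇒  sin(B) = b·sin(A)/a = 7.8·sin(60.2°)/11.2
sin(60.2°) ≈ 0.867765
sin(B) ≈ 7.8·0.867765/11.2 ≈ 6.76857/11.2 ≈ 0.604337
B = arcsin(0.604337) ≈ 37.1811°
(Since b ≤ a we need B ≤ A, so the obtuse alternative 180° − 37.1811° ≈ 142.819° is rejected.)

B = 37.18°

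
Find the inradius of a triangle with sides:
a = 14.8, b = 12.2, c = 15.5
r = Area/s where s is the semi-perimeter.
s = (14.8 + 12.2 + 15.5)/2 = 42.5/2 = 21.25
Area = √(s(s−a)(s−b)(s−c)) = √(21.25·6.45·9.05·5.75) ≈ √7132.39 ≈ 84.4535
r ≈ 84.4535/21.25 ≈ 3.97428

r = 3.974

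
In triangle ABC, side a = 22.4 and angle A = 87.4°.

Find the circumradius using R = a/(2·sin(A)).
R = a/(2·sin(A)) = 22.4/(2·sin(87.4°))
sin(87.4°) ≈ 0.998971
R ≈ 22.4/(2·0.998971) = 22.4/1.99794 ≈ 11.2115

R = 11.21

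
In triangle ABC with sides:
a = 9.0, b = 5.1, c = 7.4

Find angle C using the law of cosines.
c² = a² + b² − 2ab·cos(C)  ⇒  cos(C) = (a² + b² − c²)/(2ab)
cos(C) = (9.0² + 5.1² − 7.4²)/(2·9.0·5.1) = (81 + 26.01 − 54.76)/91.8 = 52.25/91.8 ≈ 0.569172
C = arccos(0.569172) ≈ 55.3075°

C = 55.31°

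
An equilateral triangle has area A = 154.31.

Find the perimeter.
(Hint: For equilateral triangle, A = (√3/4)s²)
A = (√3/4)s²  ⇒  s² = 4A/√3 = 4·154.31/√3 = 617.24/1.73205 ≈ 356.364
s ≈ √356.364 ≈ 18.8776
Perimeter = 3s ≈ 3·18.8776 ≈ 56.6328

Perimeter = 56.63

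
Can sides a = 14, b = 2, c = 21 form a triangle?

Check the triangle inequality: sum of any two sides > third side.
a + b vs c: 14 + 2 = 16 ≤ 21  ✗
a + c vs b: 14 + 21 = 35 > 2  ✓
b + c vs a: 2 + 21 = 23 > 14  ✓

No: 14 + 2 = 16 is not > 21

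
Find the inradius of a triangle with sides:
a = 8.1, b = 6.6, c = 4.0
r = Area/s where s is the semi-perimeter.
s = (8.1 + 6.6 + 4.0)/2 = 18.7/2 = 9.35
Area = √(s(s−a)(s−b)(s−c)) = √(9.35·1.25·2.75·5.35) ≈ √171.952 ≈ 13.1131
r ≈ 13.1131/9.35 ≈ 1.40247

r = 1.402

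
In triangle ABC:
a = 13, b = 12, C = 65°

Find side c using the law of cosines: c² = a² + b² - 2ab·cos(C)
c² = 13² + 12² − 2·13·12·cos(65°)
cos(65°) ≈ 0.422618
c² ≈ 169 + 144 − 312·(0.422618) ≈ 313 − 131.857 ≈ 181.143
c ≈ √181.143 ≈ 13.4589

c = 13.46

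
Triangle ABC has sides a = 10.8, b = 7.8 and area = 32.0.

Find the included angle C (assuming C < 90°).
Area = ½·a·b·sin(C)  ⇒  sin(C) = 2·Area/(a·b) = 2·32.0/(10.8·7.8) = 64/84.24 ≈ 0.759734
C = arcsin(0.759734) ≈ 49.4408° (taking the acute solution since C < 90°)

C = 49.44°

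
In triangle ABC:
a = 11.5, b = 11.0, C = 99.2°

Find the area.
Two sides and the included angle (SAS): A = ½·a·b·sin(C) = ½·11.5·11.0·sin(99.2°)
sin(99.2°) ≈ 0.987136
A ≈ ½·126.5·0.987136 = 63.25·0.987136 ≈ 62.4364

Area = 62.44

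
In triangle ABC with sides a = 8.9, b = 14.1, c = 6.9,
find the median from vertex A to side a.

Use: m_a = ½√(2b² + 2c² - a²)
m_a = ½√(2·14.1² + 2·6.9² − 8.9²) = ½√(2·198.81 + 2·47.61 − 79.21) = ½√(397.62 + 95.22 − 79.21) = ½√413.63
√413.63 ≈ 20.3379, so m_a ≈ 10.1689

m_a = 10.17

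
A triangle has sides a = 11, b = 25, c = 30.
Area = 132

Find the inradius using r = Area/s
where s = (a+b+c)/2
s = (11 + 25 + 30)/2 = 66/2 = 33
r = Area/s = 132/33 ≈ 4

r = 4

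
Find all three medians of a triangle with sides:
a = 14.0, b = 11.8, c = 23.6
Median formula: m_a = ½√(2b² + 2c² − a²) (and cyclically). a² = 196, b² = 139.24, c² = 556.96.
m_a = ½√(2·139.24 + 2·556.96 − 196) = ½√1196.4 ≈ ½·34.589 ≈ 17.2945
m_b = ½√(2·196 + 2·556.96 − 139.24) = ½√1366.68 ≈ ½·36.9686 ≈ 18.4843
m_c = ½√(2·196 + 2·139.24 − 556.96) = ½√113.52 ≈ ½·10.6546 ≈ 5.32729

m_a = 17.29, m_b = 18.48, m_c = 5.327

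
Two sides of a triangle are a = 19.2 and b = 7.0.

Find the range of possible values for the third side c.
Triangle inequality: |a − b| < c < a + b
|a − b| = |19.2 − 7.0| = 12.2
a + b = 19.2 + 7.0 = 26.2

12.2 < c < 26.2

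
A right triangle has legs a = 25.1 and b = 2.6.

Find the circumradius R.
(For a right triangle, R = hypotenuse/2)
Hypotenuse c = √(a² + b²) = √(630.01 + 6.76) = √636.77 ≈ 25.2343
R = c/2 ≈ 25.2343/2 ≈ 12.6172

R = 12.62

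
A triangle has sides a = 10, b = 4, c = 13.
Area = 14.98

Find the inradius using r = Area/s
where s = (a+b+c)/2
s = (10 + 4 + 13)/2 = 27/2 = 13.5
r = Area/s = 14.98/13.5 ≈ 1.10963

r = 1.11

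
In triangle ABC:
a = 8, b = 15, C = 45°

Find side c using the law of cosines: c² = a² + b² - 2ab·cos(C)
c² = 8² + 15² − 2·8·15·cos(45°)
cos(45°) ≈ 0.707107
c² ≈ 64 + 225 − 240·(0.707107) ≈ 289 − 169.706 ≈ 119.294
c ≈ √119.294 ≈ 10.9222

c = 10.92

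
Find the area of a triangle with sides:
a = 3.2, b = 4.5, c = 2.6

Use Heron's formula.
s = (3.2 + 4.5 + 2.6)/2 = 10.3/2 = 5.15
s − a = 1.95, s − b = 0.65, s − c = 2.55
s(s−a)(s−b)(s−c) = 5.15·1.95·0.65·2.55 ≈ 16.6454
Area = √16.6454 ≈ 4.07988

Area = 4.08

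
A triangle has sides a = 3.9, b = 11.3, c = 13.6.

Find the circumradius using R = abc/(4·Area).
First find the area with Heron's formula.
s = (3.9 + 11.3 + 13.6)/2 = 14.4
Area = √(s(s−a)(s−b)(s−c)) = √(14.4·10.5·3.1·0.8) ≈ √374.976 ≈ 19.3643
abc = 3.9·11.3·13.6 = 599.352
R = abc/(4·Area) ≈ 599.352/(4·19.3643) = 599.352/77.4572 ≈ 7.73785

R = 7.738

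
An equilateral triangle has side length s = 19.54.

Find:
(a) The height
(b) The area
(a) The height splits the triangle into two 30-60-90 halves: h = s·√3/2 = 19.54·1.73205/2 ≈ 33.8443/2 ≈ 16.9221
(b) Area = (√3/4)·s² = (√3/4)·19.54² = (√3/4)·381.8116 ≈ 0.433013·381.8116 ≈ 165.329

Height = 16.92, Area = 165.3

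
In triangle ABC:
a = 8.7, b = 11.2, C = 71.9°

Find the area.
Two sides and the included angle (SAS): A = ½·a·b·sin(C) = ½·8.7·11.2·sin(71.9°)
sin(71.9°) ≈ 0.950516
A ≈ ½·97.44·0.950516 = 48.72·0.950516 ≈ 46.3091

Area = 46.31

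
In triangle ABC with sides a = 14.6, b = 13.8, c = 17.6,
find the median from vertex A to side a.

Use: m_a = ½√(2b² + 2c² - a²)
m_a = ½√(2·13.8² + 2·17.6² − 14.6²) = ½√(2·190.44 + 2·309.76 − 213.16) = ½√(380.88 + 619.52 − 213.16) = ½√787.24
√787.24 ≈ 28.0578, so m_a ≈ 14.0289

m_a = 14.03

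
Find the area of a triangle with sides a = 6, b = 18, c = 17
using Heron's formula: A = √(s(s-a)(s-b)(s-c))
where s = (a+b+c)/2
s = (6 + 18 + 17)/2 = 41/2 = 20.5
s − a = 14.5, s − b = 2.5, s − c = 3.5
s(s−a)(s−b)(s−c) = 20.5·14.5·2.5·3.5 = 2600.9375
Area = √2600.9375 ≈ 50.9994

s = 20.5, Area = 51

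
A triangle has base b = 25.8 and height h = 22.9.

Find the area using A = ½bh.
A = ½·b·h = ½·25.8·22.9 = ½·590.82 = 295.41

Area = 295.41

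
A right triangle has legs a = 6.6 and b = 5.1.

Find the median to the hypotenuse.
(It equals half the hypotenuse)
Hypotenuse c = √(a² + b²) = √(43.56 + 26.01) = √69.57 ≈ 8.34086
Median to hypotenuse = c/2 ≈ 8.34086/2 ≈ 4.17043

Median = 4.17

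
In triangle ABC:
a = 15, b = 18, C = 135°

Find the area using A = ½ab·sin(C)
A = ½·a·b·sin(C) = ½·15·18·sin(135°)
sin(135°) ≈ 0.707107
A ≈ ½·270·0.707107 = 135·0.707107 ≈ 95.4594

Area = 95.46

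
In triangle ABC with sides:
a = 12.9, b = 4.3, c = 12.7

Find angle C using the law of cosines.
c² = a² + b² − 2ab·cos(C)  ⇒  cos(C) = (a² + b² − c²)/(2ab)
cos(C) = (12.9² + 4.3² − 12.7²)/(2·12.9·4.3) = (166.41 + 18.49 − 161.29)/110.94 = 23.61/110.94 ≈ 0.212818
C = arccos(0.212818) ≈ 77.7125°

C = 77.71°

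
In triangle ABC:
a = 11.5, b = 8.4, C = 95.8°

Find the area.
Two sides and the included angle (SAS): A = ½·a·b·sin(C) = ½·11.5·8.4·sin(95.8°)
sin(95.8°) ≈ 0.994881
A ≈ ½·96.6·0.994881 = 48.3·0.994881 ≈ 48.0527

Area = 48.05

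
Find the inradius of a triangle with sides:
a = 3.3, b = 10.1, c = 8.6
r = Area/s where s is the semi-perimeter.
s = (3.3 + 10.1 + 8.6)/2 = 22/2 = 11
Area = √(s(s−a)(s−b)(s−c)) = √(11·7.7·0.9·2.4) ≈ √182.952 ≈ 13.526
r ≈ 13.526/11 ≈ 1.22963

r = 1.23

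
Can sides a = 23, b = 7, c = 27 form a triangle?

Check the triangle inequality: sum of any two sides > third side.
a + b vs c: 23 + 7 = 30 > 27  ✓
a + c vs b: 23 + 27 = 50 > 7  ✓
b + c vs a: 7 + 27 = 34 > 23  ✓

Yes, triangle inequality satisfied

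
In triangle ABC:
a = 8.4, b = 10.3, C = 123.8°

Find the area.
Two sides and the included angle (SAS): A = ½·a·b·sin(C) = ½·8.4·10.3·sin(123.8°)
sin(123.8°) ≈ 0.830984
A ≈ ½·86.52·0.830984 = 43.26·0.830984 ≈ 35.9484

Area = 35.95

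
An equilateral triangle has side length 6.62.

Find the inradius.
r = Area/s with s the semi-perimeter.
Area = (√3/4)·6.62² = (√3/4)·43.8244 ≈ 0.433013·43.8244 ≈ 18.9765
s = 3·6.62/2 = 9.93
r ≈ 18.9765/9.93 ≈ 1.91103
(Equivalently r = side/(2√3) = 6.62/3.4641 ≈ 1.91103.)

r = 1.911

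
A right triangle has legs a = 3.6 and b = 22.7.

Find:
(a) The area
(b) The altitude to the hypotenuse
(a) The legs are perpendicular, so Area = ½·a·b = ½·3.6·22.7 = ½·81.72 = 40.86
(b) Hypotenuse c = √(a² + b²) = √(12.96 + 515.29) = √528.25 ≈ 22.9837
    Area = ½·c·h_c  ⇒  h_c = 2·Area/c = 81.72/22.9837 ≈ 3.55556

Area = 40.86, h_c = 3.556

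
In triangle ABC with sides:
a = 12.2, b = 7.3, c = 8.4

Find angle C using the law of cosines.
c² = a² + b² − 2ab·cos(C)  ⇒  cos(C) = (a² + b² − c²)/(2ab)
cos(C) = (12.2² + 7.3² − 8.4²)/(2·12.2·7.3) = (148.84 + 53.29 − 70.56)/178.12 = 131.57/178.12 ≈ 0.738659
C = arccos(0.738659) ≈ 42.3827°

C = 42.38°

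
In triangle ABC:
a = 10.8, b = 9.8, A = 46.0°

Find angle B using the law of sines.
a/sin(A) = b/sin(B)  ⇒  sin(B) = b·sin(A)/a = 9.8·sin(46.0°)/10.8
sin(46.0°) ≈ 0.71934
sin(B) ≈ 9.8·0.71934/10.8 ≈ 7.04953/10.8 ≈ 0.652734
B = arcsin(0.652734) ≈ 40.7481°
(Since b ≤ a we need B ≤ A, so the obtuse alternative 180° − 40.7481° ≈ 139.252° is rejected.)

B = 40.75°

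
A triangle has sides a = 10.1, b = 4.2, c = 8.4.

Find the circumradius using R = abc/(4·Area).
First find the area with Heron's formula.
s = (10.1 + 4.2 + 8.4)/2 = 11.35
Area = √(s(s−a)(s−b)(s−c)) = √(11.35·1.25·7.15·2.95) ≈ √299.25 ≈ 17.2988
abc = 10.1·4.2·8.4 = 356.328
R = abc/(4·Area) ≈ 356.328/(4·17.2988) = 356.328/69.1954 ≈ 5.14959

R = 5.15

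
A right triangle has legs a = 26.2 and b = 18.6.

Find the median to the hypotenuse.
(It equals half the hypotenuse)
Hypotenuse c = √(a² + b²) = √(686.44 + 345.96) = √1032.4 ≈ 32.131
Median to hypotenuse = c/2 ≈ 32.131/2 ≈ 16.0655

Median = 16.07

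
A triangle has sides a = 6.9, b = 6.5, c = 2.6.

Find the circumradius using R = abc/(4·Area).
First find the area with Heron's formula.
s = (6.9 + 6.5 + 2.6)/2 = 8
Area = √(s(s−a)(s−b)(s−c)) = √(8·1.1·1.5·5.4) ≈ √71.28 ≈ 8.44275
abc = 6.9·6.5·2.6 = 116.61
R = abc/(4·Area) ≈ 116.61/(4·8.44275) = 116.61/33.771 ≈ 3.45296

R = 3.453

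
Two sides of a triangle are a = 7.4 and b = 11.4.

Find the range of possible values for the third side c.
Triangle inequality: |a − b| < c < a + b
|a − b| = |7.4 − 11.4| = 4
a + b = 7.4 + 11.4 = 18.8

4 < c < 18.8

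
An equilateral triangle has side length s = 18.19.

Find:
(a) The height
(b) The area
(a) The height splits the triangle into two 30-60-90 halves: h = s·√3/2 = 18.19·1.73205/2 ≈ 31.506/2 ≈ 15.753
(b) Area = (√3/4)·s² = (√3/4)·18.19² = (√3/4)·330.8761 ≈ 0.433013·330.8761 ≈ 143.274

Height = 15.75, Area = 143.3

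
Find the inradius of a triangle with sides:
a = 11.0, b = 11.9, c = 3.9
r = Area/s where s is the semi-perimeter.
s = (11.0 + 11.9 + 3.9)/2 = 26.8/2 = 13.4
Area = √(s(s−a)(s−b)(s−c)) = √(13.4·2.4·1.5·9.5) ≈ √458.28 ≈ 21.4075
r ≈ 21.4075/13.4 ≈ 1.59757

r = 1.598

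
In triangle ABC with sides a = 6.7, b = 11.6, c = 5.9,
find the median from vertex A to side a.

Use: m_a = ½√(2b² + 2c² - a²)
m_a = ½√(2·11.6² + 2·5.9² − 6.7²) = ½√(2·134.56 + 2·34.81 − 44.89) = ½√(269.12 + 69.62 − 44.89) = ½√293.85
√293.85 ≈ 17.1421, so m_a ≈ 8.57103

m_a = 8.571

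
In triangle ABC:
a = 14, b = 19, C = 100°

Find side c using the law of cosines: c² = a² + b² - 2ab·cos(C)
c² = 14² + 19² − 2·14·19·cos(100°)
cos(100°) ≈ -0.173648
c² ≈ 196 + 361 − 532·(-0.173648) ≈ 557 + 92.3808 ≈ 649.381
c ≈ √649.381 ≈ 25.483

c = 25.48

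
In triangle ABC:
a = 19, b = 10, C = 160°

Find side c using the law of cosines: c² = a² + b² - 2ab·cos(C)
c² = 19² + 10² − 2·19·10·cos(160°)
cos(160°) ≈ -0.939693
c² ≈ 361 + 100 − 380·(-0.939693) ≈ 461 + 357.083 ≈ 818.083
c ≈ √818.083 ≈ 28.6022

c = 28.6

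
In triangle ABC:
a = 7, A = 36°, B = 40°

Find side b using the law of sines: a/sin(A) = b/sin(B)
a/sin(A) = b/sin(B)  ⇒  b = a·sin(B)/sin(A) = 7·sin(40°)/sin(36°)
sin(40°) ≈ 0.642788, sin(36°) ≈ 0.587785
b ≈ 7·0.642788/0.587785 ≈ 4.49951/0.587785 ≈ 7.65503

b = 7.655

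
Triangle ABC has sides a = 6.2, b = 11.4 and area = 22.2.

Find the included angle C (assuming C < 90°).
Area = ½·a·b·sin(C)  ⇒  sin(C) = 2·Area/(a·b) = 2·22.2/(6.2·11.4) = 44.4/70.68 ≈ 0.628183
C = arcsin(0.628183) ≈ 38.9162° (taking the acute solution since C < 90°)

C = 38.92°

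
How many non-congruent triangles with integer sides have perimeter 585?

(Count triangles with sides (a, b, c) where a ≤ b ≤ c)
Let a ≤ b ≤ c with a + b + c = 585. The only binding inequality is a + b > c, i.e. 585 − c > c, so c < 585/2; and c ≥ 585/3 since c is the largest side.
So 195 ≤ c ≤ 292. For each c, b runs from ⌈(585 − c)/2⌉ up to c (then a = 585 − b − c satisfies 1 ≤ a ≤ b automatically), giving c − ⌈(585 − c)/2⌉ + 1 choices.
Summing over c: 1 + 2 + 4 + 5 + … + 145 + 146  (98 terms, c = 195, …, 292) = 7203
Check (closed form: nearest integer to p²/48 for even p, (p+3)²/48 for odd p): (585+3)²/48 = 588²/48 = 345744/48 ≈ 7203.00 → 7203

7203 triangles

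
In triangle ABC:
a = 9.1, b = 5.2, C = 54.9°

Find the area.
Two sides and the included angle (SAS): A = ½·a·b·sin(C) = ½·9.1·5.2·sin(54.9°)
sin(54.9°) ≈ 0.81815
A ≈ ½·47.32·0.81815 = 23.66·0.81815 ≈ 19.3574

Area = 19.36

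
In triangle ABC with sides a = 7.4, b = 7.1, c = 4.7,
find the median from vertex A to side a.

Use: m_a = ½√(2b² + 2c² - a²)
m_a = ½√(2·7.1² + 2·4.7² − 7.4²) = ½√(2·50.41 + 2·22.09 − 54.76) = ½√(100.82 + 44.18 − 54.76) = ½√90.24
√90.24 ≈ 9.49947, so m_a ≈ 4.74974

m_a = 4.75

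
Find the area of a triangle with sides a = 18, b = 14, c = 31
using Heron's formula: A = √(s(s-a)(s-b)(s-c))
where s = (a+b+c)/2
s = (18 + 14 + 31)/2 = 63/2 = 31.5
s − a = 13.5, s − b = 17.5, s − c = 0.5
s(s−a)(s−b)(s−c) = 31.5·13.5·17.5·0.5 = 3720.9375
Area = √3720.9375 ≈ 60.9995

s = 31.5, Area = 61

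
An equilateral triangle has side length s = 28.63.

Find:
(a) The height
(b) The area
(a) The height splits the triangle into two 30-60-90 halves: h = s·√3/2 = 28.63·1.73205/2 ≈ 49.5886/2 ≈ 24.7943
(b) Area = (√3/4)·s² = (√3/4)·28.63² = (√3/4)·819.6769 ≈ 0.433013·819.6769 ≈ 354.931

Height = 24.79, Area = 354.9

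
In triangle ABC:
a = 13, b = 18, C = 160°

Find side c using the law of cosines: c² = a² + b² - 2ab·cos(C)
c² = 13² + 18² − 2·13·18·cos(160°)
cos(160°) ≈ -0.939693
c² ≈ 169 + 324 − 468·(-0.939693) ≈ 493 + 439.776 ≈ 932.776
c ≈ √932.776 ≈ 30.5414

c = 30.54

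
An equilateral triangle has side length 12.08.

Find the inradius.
r = Area/s with s the semi-perimeter.
Area = (√3/4)·12.08² = (√3/4)·145.9264 ≈ 0.433013·145.9264 ≈ 63.188
s = 3·12.08/2 = 18.12
r ≈ 63.188/18.12 ≈ 3.4872
(Equivalently r = side/(2√3) = 12.08/3.4641 ≈ 3.4872.)

r = 3.487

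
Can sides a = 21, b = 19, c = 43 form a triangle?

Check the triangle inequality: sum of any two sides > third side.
a + b vs c: 21 + 19 = 40 ≤ 43  ✗
a + c vs b: 21 + 43 = 64 > 19  ✓
b + c vs a: 19 + 43 = 62 > 21  ✓

No: 21 + 19 = 40 is not > 43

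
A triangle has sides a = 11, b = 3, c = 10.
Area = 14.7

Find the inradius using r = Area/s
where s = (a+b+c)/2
s = (11 + 3 + 10)/2 = 24/2 = 12
r = Area/s = 14.7/12 ≈ 1.225

r = 1.225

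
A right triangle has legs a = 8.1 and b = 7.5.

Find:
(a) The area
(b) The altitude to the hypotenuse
(a) The legs are perpendicular, so Area = ½·a·b = ½·8.1·7.5 = ½·60.75 = 30.375
(b) Hypotenuse c = √(a² + b²) = √(65.61 + 56.25) = √121.86 ≈ 11.039
    Area = ½·c·h_c  ⇒  h_c = 2·Area/c = 60.75/11.039 ≈ 5.50321

Area = 30.375, h_c = 5.503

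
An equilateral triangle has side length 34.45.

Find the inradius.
r = Area/s with s the semi-perimeter.
Area = (√3/4)·34.45² = (√3/4)·1186.8025 ≈ 0.433013·1186.8025 ≈ 513.901
s = 3·34.45/2 = 51.675
r ≈ 513.901/51.675 ≈ 9.94486
(Equivalently r = side/(2√3) = 34.45/3.4641 ≈ 9.94486.)

r = 9.945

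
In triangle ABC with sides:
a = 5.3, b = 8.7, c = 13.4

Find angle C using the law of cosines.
c² = a² + b² − 2ab·cos(C)  ⇒  cos(C) = (a² + b² − c²)/(2ab)
cos(C) = (5.3² + 8.7² − 13.4²)/(2·5.3·8.7) = (28.09 + 75.69 − 179.56)/92.22 = -75.78/92.22 ≈ -0.821731
C = arccos(-0.821731) ≈ 145.258°

C = 145.3°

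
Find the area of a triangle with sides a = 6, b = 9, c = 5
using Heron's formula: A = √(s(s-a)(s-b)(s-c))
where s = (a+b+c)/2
s = (6 + 9 + 5)/2 = 20/2 = 10
s − a = 4, s − b = 1, s − c = 5
s(s−a)(s−b)(s−c) = 10·4·1·5 = 200
Area = √200 ≈ 14.1421

s = 10.0, Area = 14.14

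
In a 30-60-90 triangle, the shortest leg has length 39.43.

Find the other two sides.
In a 30-60-90 triangle the sides are in ratio 1 : √3 : 2 (short leg : long leg : hypotenuse).
Long leg = 39.43·√3 ≈ 39.43·1.73205 ≈ 68.2948
Hypotenuse = 2·39.43 = 78.86

Long leg = 39.43√3 = 68.29, Hypotenuse = 78.86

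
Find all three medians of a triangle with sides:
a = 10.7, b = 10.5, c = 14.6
Median formula: m_a = ½√(2b² + 2c² − a²) (and cyclically). a² = 114.49, b² = 110.25, c² = 213.16.
m_a = ½√(2·110.25 + 2·213.16 − 114.49) = ½√532.33 ≈ ½·23.0723 ≈ 11.5361
m_b = ½√(2·114.49 + 2·213.16 − 110.25) = ½√545.05 ≈ ½·23.3463 ≈ 11.6732
m_c = ½√(2·114.49 + 2·110.25 − 213.16) = ½√236.32 ≈ ½·15.3727 ≈ 7.68635

m_a = 11.54, m_b = 11.67, m_c = 7.686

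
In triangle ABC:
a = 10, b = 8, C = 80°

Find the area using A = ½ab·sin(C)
A = ½·a·b·sin(C) = ½·10·8·sin(80°)
sin(80°) ≈ 0.984808
A ≈ ½·80·0.984808 = 40·0.984808 ≈ 39.3923

Area = 39.39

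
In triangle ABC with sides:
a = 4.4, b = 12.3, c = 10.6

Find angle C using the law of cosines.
c² = a² + b² − 2ab·cos(C)  ⇒  cos(C) = (a² + b² − c²)/(2ab)
cos(C) = (4.4² + 12.3² − 10.6²)/(2·4.4·12.3) = (19.36 + 151.29 − 112.36)/108.24 = 58.29/108.24 ≈ 0.538525
C = arccos(0.538525) ≈ 57.4167°

C = 57.42°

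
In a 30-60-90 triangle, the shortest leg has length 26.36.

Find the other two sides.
In a 30-60-90 triangle the sides are in ratio 1 : √3 : 2 (short leg : long leg : hypotenuse).
Long leg = 26.36·√3 ≈ 26.36·1.73205 ≈ 45.6569
Hypotenuse = 2·26.36 = 52.72

Long leg = 26.36√3 = 45.66, Hypotenuse = 52.72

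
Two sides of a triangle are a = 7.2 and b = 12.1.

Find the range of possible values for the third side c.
Triangle inequality: |a − b| < c < a + b
|a − b| = |7.2 − 12.1| = 4.9
a + b = 7.2 + 12.1 = 19.3

4.9 < c < 19.3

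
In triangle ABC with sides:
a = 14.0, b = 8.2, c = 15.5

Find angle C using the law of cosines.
c² = a² + b² − 2ab·cos(C)  ⇒  cos(C) = (a² + b² − c²)/(2ab)
cos(C) = (14.0² + 8.2² − 15.5²)/(2·14.0·8.2) = (196 + 67.24 − 240.25)/229.6 = 22.99/229.6 ≈ 0.100131
C = arccos(0.100131) ≈ 84.2533°

C = 84.25°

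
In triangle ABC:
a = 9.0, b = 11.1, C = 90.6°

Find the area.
Two sides and the included angle (SAS): A = ½·a·b·sin(C) = ½·9.0·11.1·sin(90.6°)
sin(90.6°) ≈ 0.999945
A ≈ ½·99.9·0.999945 = 49.95·0.999945 ≈ 49.9473

Area = 49.95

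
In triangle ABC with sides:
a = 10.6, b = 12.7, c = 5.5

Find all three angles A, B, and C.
Law of cosines for each angle (a² = 112.36, b² = 161.29, c² = 30.25):
cos(A) = (b² + c² − a²)/(2bc) = (161.29 + 30.25 − 112.36)/(2·12.7·5.5) = 79.18/139.7 ≈ 0.566786  ⇒  A ≈ 55.4736°
cos(B) = (a² + c² − b²)/(2ac) = (112.36 + 30.25 − 161.29)/(2·10.6·5.5) = -18.68/116.6 ≈ -0.160206  ⇒  B ≈ 99.2188°
cos(C) = (a² + b² − c²)/(2ab) = (112.36 + 161.29 − 30.25)/(2·10.6·12.7) = 243.4/269.24 ≈ 0.904026  ⇒  C ≈ 25.3076°
Check: A + B + C ≈ 180°

A = 55.47°, B = 99.22°, C = 25.31°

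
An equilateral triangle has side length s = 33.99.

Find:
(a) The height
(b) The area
(a) The height splits the triangle into two 30-60-90 halves: h = s·√3/2 = 33.99·1.73205/2 ≈ 58.8724/2 ≈ 29.4362
(b) Area = (√3/4)·s² = (√3/4)·33.99² = (√3/4)·1155.3201 ≈ 0.433013·1155.3201 ≈ 500.268

Height = 29.44, Area = 500.3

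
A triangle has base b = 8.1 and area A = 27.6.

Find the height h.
A = ½·b·h  ⇒  h = 2A/b = 2·27.6/8.1 = 55.2/8.1 ≈ 6.81481

h = 6.815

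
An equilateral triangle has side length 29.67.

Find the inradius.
r = Area/s with s the semi-perimeter.
Area = (√3/4)·29.67² = (√3/4)·880.3089 ≈ 0.433013·880.3089 ≈ 381.185
s = 3·29.67/2 = 44.505
r ≈ 381.185/44.505 ≈ 8.56499
(Equivalently r = side/(2√3) = 29.67/3.4641 ≈ 8.56499.)

r = 8.565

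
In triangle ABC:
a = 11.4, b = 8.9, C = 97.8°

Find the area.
Two sides and the included angle (SAS): A = ½·a·b·sin(C) = ½·11.4·8.9·sin(97.8°)
sin(97.8°) ≈ 0.990748
A ≈ ½·101.46·0.990748 = 50.73·0.990748 ≈ 50.2606

Area = 50.26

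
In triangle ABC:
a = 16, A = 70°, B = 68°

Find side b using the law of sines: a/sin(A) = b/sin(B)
a/sin(A) = b/sin(B)  ⇒  b = a·sin(B)/sin(A) = 16·sin(68°)/sin(70°)
sin(68°) ≈ 0.927184, sin(70°) ≈ 0.939693
b ≈ 16·0.927184/0.939693 ≈ 14.8349/0.939693 ≈ 15.787

b = 15.79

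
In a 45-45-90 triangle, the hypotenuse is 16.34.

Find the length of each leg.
In a 45-45-90 triangle hypotenuse = leg·√2, so leg = hypotenuse/√2.
Leg = 16.34/√2 ≈ 16.34/1.41421 ≈ 11.5541

Each leg = 11.55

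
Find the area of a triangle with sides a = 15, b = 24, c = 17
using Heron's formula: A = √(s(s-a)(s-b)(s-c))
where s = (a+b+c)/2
s = (15 + 24 + 17)/2 = 56/2 = 28
s − a = 13, s − b = 4, s − c = 11
s(s−a)(s−b)(s−c) = 28·13·4·11 = 16016
Area = √16016 ≈ 126.554

s = 28.0, Area = 126.6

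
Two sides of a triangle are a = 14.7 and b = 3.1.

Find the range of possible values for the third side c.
Triangle inequality: |a − b| < c < a + b
|a − b| = |14.7 − 3.1| = 11.6
a + b = 14.7 + 3.1 = 17.8

11.6 < c < 17.8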